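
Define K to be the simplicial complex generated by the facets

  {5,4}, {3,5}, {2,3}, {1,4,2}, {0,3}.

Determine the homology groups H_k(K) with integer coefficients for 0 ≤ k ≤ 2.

K has 6 vertices, 7 edges, 1 triangle.
rank ∂_0 = 0, rank ∂_1 = 5 ⇒ b_0 = 6 − 0 − 5 = 1; all invariant factors of ∂_1 are 1 so no torsion. So H_0 ≅ Z.
rank ∂_1 = 5, rank ∂_2 = 1 ⇒ b_1 = 7 − 5 − 1 = 1; all invariant factors of ∂_2 are 1 so no torsion. So H_1 ≅ Z.
rank ∂_2 = 1, rank ∂_3 = 0 ⇒ b_2 = 1 − 1 − 0 = 0. So H_2 ≅ 0.

H_0 ≅ Z,  H_1 ≅ Z,  H_2 = 0.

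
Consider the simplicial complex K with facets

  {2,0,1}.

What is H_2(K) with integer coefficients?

Fix the vertex order 0 < 1 < 2 and write every simplex with vertices in increasing order. Then dim K = 2 and the simplices of K are:

  0-simplices (3): [0], [1], [2]
  1-simplices (3): [0,1], [0,2], [1,2]
  2-simplices (1): [0,1,2]

Hence C_0 ≅ Z^3, C_1 ≅ Z^3, C_2 ≅ Z^1.

Boundary ∂_1: C_1 → C_0 sends each edge [p,q] (with p < q) to q − p. For instance
  ∂[1,2] = [2] − [1].
The 3×3 boundary matrix has rank 2 and Smith normal form diag(1,1).

Boundary ∂_2: C_2 → C_1 sends each 2-simplex [p,q,r] to [q,r] − [p,r] + [p,q]. For instance
  ∂[0,1,2] = [1,2] − [0,2] + [0,1].
The 3×1 boundary matrix has rank 1 and Smith normal form diag(1).

From H_k ≅ ker(∂_k) / im(∂_{k+1}) we obtain:

  H_2: rank ker ∂_2 − rank ∂_3 = (1 − 1) − 0 = 0, and there is no ∂_3, so H_2 ≅ 0.

(K is a triangulation of the 2-simplex.)

H_2 ≅ 0.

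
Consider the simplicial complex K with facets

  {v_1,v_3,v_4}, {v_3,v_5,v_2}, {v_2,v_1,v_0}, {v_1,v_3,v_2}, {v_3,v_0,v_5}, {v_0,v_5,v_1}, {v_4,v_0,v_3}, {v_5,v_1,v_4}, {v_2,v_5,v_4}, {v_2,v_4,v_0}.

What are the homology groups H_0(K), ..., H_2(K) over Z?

We work with the vertex ordering v_0 < v_1 < v_2 < v_3 < v_4 < v_5. The simplices of K, each written with vertices in increasing order, are:

  0-simplices (6): [v_0], [v_1], [v_2], [v_3], [v_4], [v_5]
  1-simplices (15): (15 of them)
  2-simplices (10): [v_0,v_1,v_2], [v_0,v_1,v_5], [v_0,v_2,v_4], [v_0,v_3,v_4], [v_0,v_3,v_5], [v_1,v_2,v_3], [v_1,v_3,v_4], [v_1,v_4,v_5], [v_2,v_3,v_5], [v_2,v_4,v_5]

giving chain groups C_0 ≅ Z^6, C_1 ≅ Z^15, C_2 ≅ Z^10.

∂_1: C_1 → C_0 maps an edge to its endpoints' difference, ∂[p,q] = q − p. For instance
  ∂[v_4,v_5] = [v_5] − [v_4].
The 6×15 boundary matrix has rank 5 and Smith normal form diag(1,1,1,1,1).

The boundary map ∂_2: C_2 → C_1 sends each 2-simplex [p,q,r] to [q,r] − [p,r] + [p,q]. For instance
  ∂[v_0,v_3,v_4] = [v_3,v_4] − [v_0,v_4] + [v_0,v_3],
  ∂[v_1,v_3,v_4] = [v_3,v_4] − [v_1,v_4] + [v_1,v_3].
The resulting 15×10 matrix has rank 10, and its Smith normal form has invariant factors (1,1,1,1,1,1,1,1,1,2).

From H_k ≅ ker(∂_k) / im(∂_{k+1}) we obtain:

  H_0: rank C_0 − rank ∂_1 = 6 − 5 = 1, and the invariant factors of ∂_1 are all 1, so H_0 = Z.
  H_1: rank ker ∂_1 − rank ∂_2 = (15 − 5) − 10 = 0, and ∂_2 has invariant factor 2 > 1, so H_1 = Z/2.
  H_2: rank ker ∂_2 − rank ∂_3 = (10 − 10) − 0 = 0, and there is no ∂_3, so H_2 = 0.

H_0 ≅ Z,  H_1 ≅ Z/2,  H_2 = 0.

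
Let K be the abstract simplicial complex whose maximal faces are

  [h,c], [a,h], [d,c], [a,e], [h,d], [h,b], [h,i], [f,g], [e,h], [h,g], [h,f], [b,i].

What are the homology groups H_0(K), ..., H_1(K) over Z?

We work with the vertex ordering a < b < c < d < e < f < g < h < i. The simplices of K, each written with vertices in increasing order, are:

  0-simplices (9): a, b, c, d, e, f, g, h, i
  1-simplices (12): ae, ah, bh, bi, cd, ch, dh, eh, fg, fh, gh, hi

giving chain groups C_0 ≅ Z^9, C_1 ≅ Z^12.

∂_1: C_1 → C_0 is given by ∂[p,q] = [q] − [p]. For instance
  ∂fg = g − f.
The 9×12 boundary matrix has rank 8 and Smith normal form diag(1,1,1,1,1,1,1,1).

From H_k ≅ ker(∂_k) / im(∂_{k+1}) we obtain:

  H_0: rank C_0 − rank ∂_1 = 9 − 8 = 1, and the invariant factors of ∂_1 are all 1, so H_0 = Z.
  H_1: rank ker ∂_1 − rank ∂_2 = (12 − 8) − 0 = 4, and there is no ∂_2, so H_1 = Z^4.

As a check, the Euler characteristic is 9 − 12 = -3, which agrees with 1 − 4 = -3.

H_0 = Z,  H_1 = Z^4.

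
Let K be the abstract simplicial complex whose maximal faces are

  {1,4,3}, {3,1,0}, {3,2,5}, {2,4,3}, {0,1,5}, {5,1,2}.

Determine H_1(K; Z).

Fix the vertex order 0 < 1 < 2 < 3 < 4 < 5 and write every simplex with vertices in increasing order. Then dim K = 2 and the simplices of K are:

  0-simplices (6): [0], [1], [2], [3], [4], [5]
  1-simplices (12): [0,1], [0,3], [0,5], [1,2], [1,3], [1,4], [1,5], [2,3], [2,4], [2,5], [3,4], [3,5]
  2-simplices (6): [0,1,3], [0,1,5], [1,2,5], [1,3,4], [2,3,4], [2,3,5]

Hence C_0 ≅ Z^6, C_1 ≅ Z^12, C_2 ≅ Z^6.

The boundary map ∂_1: C_1 → C_0 sends each edge [p,q] (with p < q) to q − p.
The resulting 6×12 matrix has rank 5, and its Smith normal form has invariant factors (1,1,1,1,1).

Boundary ∂_2: C_2 → C_1 maps a triangle to the signed sum of its edges. For instance
  ∂[0,1,5] = [1,5] − [0,5] + [0,1],
  ∂[2,3,5] = [3,5] − [2,5] + [2,3].
This gives a 12×6 integer matrix of rank 6; reducing to Smith normal form yields diagonal entries (1,1,1,1,1,1).

Now H_k = ker ∂_k / im ∂_{k+1}, so:

  H_1: rank ker ∂_1 − rank ∂_2 = (12 − 5) − 6 = 1, and the invariant factors of ∂_2 are all 1, so H_1 ≅ Z.

(K is a triangulation of the cylinder S^1 x I.)

H_1 = Z.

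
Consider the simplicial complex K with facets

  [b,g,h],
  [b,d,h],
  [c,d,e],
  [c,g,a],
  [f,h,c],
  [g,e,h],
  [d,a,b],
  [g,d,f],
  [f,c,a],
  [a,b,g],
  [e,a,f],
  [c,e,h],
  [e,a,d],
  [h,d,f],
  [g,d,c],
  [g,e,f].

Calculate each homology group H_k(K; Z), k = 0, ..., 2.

We work with the vertex ordering a < b < c < d < e < f < g < h. The simplices of K, each written with vertices in increasing order, are:

  0-simplices (8): a, b, c, d, e, f, g, h
  1-simplices (24): ab, ac, ad, ae, af, ag, bd, bg, bh, cd, ce, cf, cg, ch, de, df, dg, dh, ef, eg, eh, fg, fh, gh
  2-simplices (16): abd, abg, acf, acg, ade, aef, bdh, bgh, cde, cdg, ceh, cfh, dfg, dfh, efg, egh

so the chain groups are C_0 ≅ Z^8, C_1 ≅ Z^24, C_2 ≅ Z^16.

Boundary ∂_1: C_1 → C_0 is given by ∂[p,q] = [q] − [p].
As a 8×24 matrix over Z this has rank 7, with invariant factors (1,1,1,1,1,1,1).

Boundary ∂_2: C_2 → C_1 sends each 2-simplex [p,q,r] to [q,r] − [p,r] + [p,q]. For instance
  ∂acg = cg − ag + ac,
  ∂efg = fg − eg + ef.
The 24×16 boundary matrix has rank 15 and Smith normal form diag(1,1,1,1,1,1,1,1,1,1,1,1,1,1,1).

From H_k ≅ ker(∂_k) / im(∂_{k+1}) we obtain:

  H_0: rank C_0 − rank ∂_1 = 8 − 7 = 1, and the invariant factors of ∂_1 are all 1, so H_0 ≅ Z.
  H_1: rank ker ∂_1 − rank ∂_2 = (24 − 7) − 15 = 2, and the invariant factors of ∂_2 are all 1, so H_1 ≅ Z^2.
  H_2: rank ker ∂_2 − rank ∂_3 = (16 − 15) − 0 = 1, and there is no ∂_3, so H_2 ≅ Z.

As a check, the Euler characteristic is 8 − 24 + 16 = 0, which agrees with 1 − 2 + 1 = 0.

H_0 ≅ Z,  H_1 ≅ Z^2,  H_2 ≅ Z.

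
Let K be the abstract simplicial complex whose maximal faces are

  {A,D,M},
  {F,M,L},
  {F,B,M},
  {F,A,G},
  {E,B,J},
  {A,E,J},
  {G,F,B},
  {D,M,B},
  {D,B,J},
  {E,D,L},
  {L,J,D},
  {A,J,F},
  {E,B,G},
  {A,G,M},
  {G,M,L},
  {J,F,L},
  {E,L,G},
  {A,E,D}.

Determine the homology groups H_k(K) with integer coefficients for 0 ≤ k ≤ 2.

We work with the vertex ordering A < B < D < E < F < G < J < L < M. The simplices of K, each written with vertices in increasing order, are:

  0-simplices (9): A, B, D, E, F, G, J, L, M
  1-simplices (27): AD, AE, AF, AG, AJ, AM, BD, BE, BF, BG, BJ, BM, DE, DJ, DL, DM, EG, EJ, EL, FG, FJ, FL, FM, GL, GM, JL, LM
  2-simplices (18): ADE, ADM, AEJ, AFG, AFJ, AGM, BDJ, BDM, BEG, BEJ, BFG, BFM, DEL, DJL, EGL, FJL, FLM, GLM

so the chain groups are C_0 ≅ Z^9, C_1 ≅ Z^27, C_2 ≅ Z^18.

Boundary ∂_1: C_1 → C_0 maps an edge to its endpoints' difference, ∂[p,q] = q − p. For instance
  ∂BM = M − B.
This gives a 9×27 integer matrix of rank 8; reducing to Smith normal form yields diagonal entries (1,1,1,1,1,1,1,1).

∂_2: C_2 → C_1 sends each 2-simplex [p,q,r] to [q,r] − [p,r] + [p,q]. For instance
  ∂DJL = JL − DL + DJ,
  ∂AFG = FG − AG + AF.
This gives a 27×18 integer matrix of rank 18; reducing to Smith normal form yields diagonal entries (1,1,1,1,1,1,1,1,1,1,1,1,1,1,1,1,1,2).

Reading off H_k = ker ∂_k / im ∂_{k+1}:

  H_0: rank C_0 − rank ∂_1 = 9 − 8 = 1, and the invariant factors of ∂_1 are all 1, so H_0 = Z.
  H_1: rank ker ∂_1 − rank ∂_2 = (27 − 8) − 18 = 1, and ∂_2 has invariant factor 2 > 1, so H_1 = Z ⊕ Z_2.
  H_2: rank ker ∂_2 − rank ∂_3 = (18 − 18) − 0 = 0, and there is no ∂_3, so H_2 = 0.

As a check, the Euler characteristic is 9 − 27 + 18 = 0, which agrees with 1 − 1 + 0 = 0.

H_0 = Z,  H_1 = Z ⊕ Z_2,  H_2 = 0.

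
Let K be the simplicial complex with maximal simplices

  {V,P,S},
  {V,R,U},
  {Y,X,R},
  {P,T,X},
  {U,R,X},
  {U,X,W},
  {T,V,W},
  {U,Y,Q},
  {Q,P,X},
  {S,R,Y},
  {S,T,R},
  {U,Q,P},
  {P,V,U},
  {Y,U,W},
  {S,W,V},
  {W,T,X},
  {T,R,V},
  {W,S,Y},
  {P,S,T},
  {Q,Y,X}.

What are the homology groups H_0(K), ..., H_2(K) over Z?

H_0 ≅ Z,  H_1 ≅ Z ⊕ Z/2Z,  H_2 = 0.

Take the total order P < Q < R < S < T < U < V < W < X < Y on the vertex set. Then K (dimension 2) consists of the simplices:

  0-simplices (10): P, Q, R, S, T, U, V, W, X, Y
  1-simplices (30): PQ, PS, PT, PU, PV, PX, QU, QX, QY, RS, RT, RU, RV, RX, RY, ST, SV, SW, SY, TV, TW, TX, UV, UW, UX, UY, VW, WX, WY, XY
  2-simplices (20): PQU, PQX, PST, PSV, PTX, PUV, QUY, QXY, RST, RSY, RTV, RUV, RUX, RXY, SVW, SWY, TVW, TWX, UWX, UWY

Hence C_0 ≅ Z^10, C_1 ≅ Z^30, C_2 ≅ Z^20.

∂_1: C_1 → C_0 sends each edge [p,q] (with p < q) to q − p. For instance
  ∂TV = V − T.
The resulting 10×30 matrix has rank 9, and its Smith normal form has invariant factors (1,1,1,1,1,1,1,1,1).

Boundary ∂_2: C_2 → C_1 maps a triangle to the signed sum of its edges. For instance
  ∂RSY = SY − RY + RS,
  ∂PST = ST − PT + PS.
The 30×20 boundary matrix has rank 20 and Smith normal form diag(1,1,1,1,1,1,1,1,1,1,1,1,1,1,1,1,1,1,1,2).

Reading off H_k = ker ∂_k / im ∂_{k+1}:

  H_0: rank C_0 − rank ∂_1 = 10 − 9 = 1, and the invariant factors of ∂_1 are all 1, so H_0 ≅ Z.
  H_1: rank ker ∂_1 − rank ∂_2 = (30 − 9) − 20 = 1, and ∂_2 has invariant factor 2 > 1, so H_1 ≅ Z ⊕ Z/2Z.
  H_2: rank ker ∂_2 − rank ∂_3 = (20 − 20) − 0 = 0, and there is no ∂_3, so H_2 ≅ 0.

(K is a triangulation of the Klein bottle.)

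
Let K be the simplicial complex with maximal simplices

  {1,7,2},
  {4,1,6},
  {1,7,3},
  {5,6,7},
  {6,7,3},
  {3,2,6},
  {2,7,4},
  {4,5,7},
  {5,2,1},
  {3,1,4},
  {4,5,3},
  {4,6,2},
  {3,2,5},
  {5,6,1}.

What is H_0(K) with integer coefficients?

H_0 ≅ Z.

We work with the vertex ordering 1 < 2 < 3 < 4 < 5 < 6 < 7. The simplices of K, each written with vertices in increasing order, are:

  0-simplices (7): [1], [2], [3], [4], [5], [6], [7]
  1-simplices (21): [1,2], [1,3], [1,4], [1,5], [1,6], [1,7], [2,3], [2,4], [2,5], [2,6], [2,7], [3,4], [3,5], [3,6], [3,7], [4,5], [4,6], [4,7], [5,6], [5,7], [6,7]
  2-simplices (14): [1,2,5], [1,2,7], [1,3,4], [1,3,7], [1,4,6], [1,5,6], [2,3,5], [2,3,6], [2,4,6], [2,4,7], [3,4,5], [3,6,7], [4,5,7], [5,6,7]

so the chain groups are C_0 ≅ Z^7, C_1 ≅ Z^21, C_2 ≅ Z^14.

∂_1: C_1 → C_0 is given by ∂[p,q] = [q] − [p]. For instance
  ∂[2,5] = [5] − [2].
As a 7×21 matrix over Z this has rank 6, with invariant factors (1,1,1,1,1,1).

The boundary map ∂_2: C_2 → C_1 maps a triangle to the signed sum of its edges. For instance
  ∂[2,4,7] = [4,7] − [2,7] + [2,4],
  ∂[1,4,6] = [4,6] − [1,6] + [1,4].
This gives a 21×14 integer matrix of rank 13; reducing to Smith normal form yields diagonal entries (1,1,1,1,1,1,1,1,1,1,1,1,1).

From H_k ≅ ker(∂_k) / im(∂_{k+1}) we obtain:

  H_0: rank C_0 − rank ∂_1 = 7 − 6 = 1, and the invariant factors of ∂_1 are all 1, so H_0 ≅ Z.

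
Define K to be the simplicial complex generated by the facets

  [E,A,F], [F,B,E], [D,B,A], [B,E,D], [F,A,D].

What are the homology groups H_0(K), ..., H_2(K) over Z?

Order the vertices as A < B < D < E < F. Listing each simplex with vertices in this order, K has dimension 2 with simplices:

  0-simplices (5): A, B, D, E, F
  1-simplices (10): AB, AD, AE, AF, BD, BE, BF, DE, DF, EF
  2-simplices (5): ABD, ADF, AEF, BDE, BEF

giving chain groups C_0 ≅ Z^5, C_1 ≅ Z^10, C_2 ≅ Z^5.

∂_1: C_1 → C_0 is given by ∂[p,q] = [q] − [p].
This gives a 5×10 integer matrix of rank 4; reducing to Smith normal form yields diagonal entries (1,1,1,1).

The boundary map ∂_2: C_2 → C_1 sends each 2-simplex [p,q,r] to [q,r] − [p,r] + [p,q]. For instance
  ∂BEF = EF − BF + BE,
  ∂ABD = BD − AD + AB.
As a 10×5 matrix over Z this has rank 5, with invariant factors (1,1,1,1,1).

From H_k ≅ ker(∂_k) / im(∂_{k+1}) we obtain:

  H_0: rank C_0 − rank ∂_1 = 5 − 4 = 1, and the invariant factors of ∂_1 are all 1, so H_0 ≅ Z.
  H_1: rank ker ∂_1 − rank ∂_2 = (10 − 4) − 5 = 1, and the invariant factors of ∂_2 are all 1, so H_1 ≅ Z.
  H_2: rank ker ∂_2 − rank ∂_3 = (5 − 5) − 0 = 0, and there is no ∂_3, so H_2 ≅ 0.

H_0 = Z,  H_1 = Z,  H_2 = 0.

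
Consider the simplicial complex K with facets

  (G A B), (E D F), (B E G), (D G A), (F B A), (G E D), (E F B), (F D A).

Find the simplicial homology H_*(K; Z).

H_0 = Z,  H_1 = 0,  H_2 = Z.

We work with the vertex ordering A < B < D < E < F < G. The simplices of K, each written with vertices in increasing order, are:

  0-simplices (6): A, B, D, E, F, G
  1-simplices (12): AB, AD, AF, AG, BE, BF, BG, DE, DF, DG, EF, EG
  2-simplices (8): ABF, ABG, ADF, ADG, BEF, BEG, DEF, DEG

Hence C_0 ≅ Z^6, C_1 ≅ Z^12, C_2 ≅ Z^8.

The boundary map ∂_1: C_1 → C_0 sends each edge [p,q] (with p < q) to q − p. For instance
  ∂AD = D − A.
As a 6×12 matrix over Z this has rank 5, with invariant factors (1,1,1,1,1).

∂_2: C_2 → C_1 acts by ∂[p,q,r] = [q,r] − [p,r] + [p,q]. For instance
  ∂BEG = EG − BG + BE,
  ∂ADG = DG − AG + AD.
The resulting 12×8 matrix has rank 7, and its Smith normal form has invariant factors (1,1,1,1,1,1,1).

Reading off H_k = ker ∂_k / im ∂_{k+1}:

  H_0: rank C_0 − rank ∂_1 = 6 − 5 = 1, and the invariant factors of ∂_1 are all 1, so H_0 ≅ Z.
  H_1: rank ker ∂_1 − rank ∂_2 = (12 − 5) − 7 = 0, and the invariant factors of ∂_2 are all 1, so H_1 ≅ 0.
  H_2: rank ker ∂_2 − rank ∂_3 = (8 − 7) − 0 = 1, and there is no ∂_3, so H_2 ≅ Z.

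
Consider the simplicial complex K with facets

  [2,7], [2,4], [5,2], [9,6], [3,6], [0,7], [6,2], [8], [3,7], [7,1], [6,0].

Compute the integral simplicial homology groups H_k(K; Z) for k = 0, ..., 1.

Order the vertices as 0 < 1 < 2 < 3 < 4 < 5 < 6 < 7 < 8 < 9. Listing each simplex with vertices in this order, K has dimension 1 with simplices:

  0-simplices (10): [0], [1], [2], [3], [4], [5], [6], [7], [8], [9]
  1-simplices (10): [0,6], [0,7], [1,7], [2,4], [2,5], [2,6], [2,7], [3,6], [3,7], [6,9]

Hence C_0 ≅ Z^10, C_1 ≅ Z^10.

∂_1: C_1 → C_0 maps an edge to its endpoints' difference, ∂[p,q] = q − p. For instance
  ∂[3,6] = [6] − [3].
As a 10×10 matrix over Z this has rank 8, with invariant factors (1,1,1,1,1,1,1,1).

Reading off H_k = ker ∂_k / im ∂_{k+1}:

  H_0: rank C_0 − rank ∂_1 = 10 − 8 = 2, and the invariant factors of ∂_1 are all 1, so H_0 ≅ Z^2.
  H_1: rank ker ∂_1 − rank ∂_2 = (10 − 8) − 0 = 2, and there is no ∂_2, so H_1 ≅ Z^2.

H_0 = Z^2,  H_1 = Z^2.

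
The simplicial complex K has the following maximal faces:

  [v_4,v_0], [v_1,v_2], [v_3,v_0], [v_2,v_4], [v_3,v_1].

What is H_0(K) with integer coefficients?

Take the total order v_0 < v_1 < v_2 < v_3 < v_4 on the vertex set. Then K (dimension 1) consists of the simplices:

  0-simplices (5): [v_0], [v_1], [v_2], [v_3], [v_4]
  1-simplices (5): [v_0,v_3], [v_0,v_4], [v_1,v_2], [v_1,v_3], [v_2,v_4]

Hence C_0 ≅ Z^5, C_1 ≅ Z^5.

The boundary map ∂_1: C_1 → C_0 sends each edge [p,q] (with p < q) to q − p. For instance
  ∂[v_2,v_4] = [v_4] − [v_2].
As a 5×5 matrix over Z this has rank 4, with invariant factors (1,1,1,1).

From H_k ≅ ker(∂_k) / im(∂_{k+1}) we obtain:

  H_0: rank C_0 − rank ∂_1 = 5 − 4 = 1, and the invariant factors of ∂_1 are all 1, so H_0 ≅ Z.

H_0 ≅ Z.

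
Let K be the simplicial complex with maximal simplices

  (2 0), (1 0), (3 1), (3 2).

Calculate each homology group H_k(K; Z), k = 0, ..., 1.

H_0 ≅ Z,  H_1 ≅ Z.

Take the total order 0 < 1 < 2 < 3 on the vertex set. Then K (dimension 1) consists of the simplices:

  0-simplices (4): [0], [1], [2], [3]
  1-simplices (4): [0,1], [0,2], [1,3], [2,3]

giving chain groups C_0 ≅ Z^4, C_1 ≅ Z^4.

Boundary ∂_1: C_1 → C_0 sends each edge [p,q] (with p < q) to q − p. For instance
  ∂[0,1] = [1] − [0].
As a 4×4 matrix over Z this has rank 3, with invariant factors (1,1,1).

From H_k ≅ ker(∂_k) / im(∂_{k+1}) we obtain:

  H_0: rank C_0 − rank ∂_1 = 4 − 3 = 1, and the invariant factors of ∂_1 are all 1, so H_0 ≅ Z.
  H_1: rank ker ∂_1 − rank ∂_2 = (4 − 3) − 0 = 1, and there is no ∂_2, so H_1 ≅ Z.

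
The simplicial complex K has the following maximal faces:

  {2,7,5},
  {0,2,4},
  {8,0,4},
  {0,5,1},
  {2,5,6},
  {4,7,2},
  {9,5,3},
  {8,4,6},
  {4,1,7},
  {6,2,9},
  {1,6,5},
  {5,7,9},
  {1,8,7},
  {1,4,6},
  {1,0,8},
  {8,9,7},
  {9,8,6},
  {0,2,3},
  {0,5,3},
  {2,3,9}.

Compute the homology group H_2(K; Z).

Fix the vertex order 0 < 1 < 2 < 3 < 4 < 5 < 6 < 7 < 8 < 9 and write every simplex with vertices in increasing order. Then dim K = 2 and the simplices of K are:

  0-simplices (10): [0], [1], [2], [3], [4], [5], [6], [7], [8], [9]
  1-simplices (30): (30 of them)
  2-simplices (20): (20 of them)

Hence C_0 ≅ Z^10, C_1 ≅ Z^30, C_2 ≅ Z^20.

The boundary map ∂_1: C_1 → C_0 is given by ∂[p,q] = [q] − [p]. For instance
  ∂[2,5] = [5] − [2].
This gives a 10×30 integer matrix of rank 9; reducing to Smith normal form yields diagonal entries (1,1,1,1,1,1,1,1,1).

∂_2: C_2 → C_1 maps a triangle to the signed sum of its edges. For instance
  ∂[0,2,3] = [2,3] − [0,3] + [0,2],
  ∂[0,1,8] = [1,8] − [0,8] + [0,1].
As a 30×20 matrix over Z this has rank 20, with invariant factors (1,1,1,1,1,1,1,1,1,1,1,1,1,1,1,1,1,1,1,2).

Now H_k = ker ∂_k / im ∂_{k+1}, so:

  H_2: rank ker ∂_2 − rank ∂_3 = (20 − 20) − 0 = 0, and there is no ∂_3, so H_2 ≅ 0.

H_2 = 0.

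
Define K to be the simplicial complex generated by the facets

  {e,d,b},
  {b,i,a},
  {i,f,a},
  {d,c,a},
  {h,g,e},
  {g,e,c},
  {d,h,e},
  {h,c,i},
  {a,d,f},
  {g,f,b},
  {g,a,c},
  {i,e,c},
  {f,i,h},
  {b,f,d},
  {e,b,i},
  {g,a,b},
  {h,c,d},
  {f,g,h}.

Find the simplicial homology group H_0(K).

Fix the vertex order a < b < c < d < e < f < g < h < i and write every simplex with vertices in increasing order. Then dim K = 2 and the simplices of K are:

  0-simplices (9): a, b, c, d, e, f, g, h, i
  1-simplices (27): ab, ac, ad, af, ag, ai, bd, be, bf, bg, bi, cd, ce, cg, ch, ci, de, df, dh, eg, eh, ei, fg, fh, fi, gh, hi
  2-simplices (18): abg, abi, acd, acg, adf, afi, bde, bdf, bei, bfg, cdh, ceg, cei, chi, deh, egh, fgh, fhi

giving chain groups C_0 ≅ Z^9, C_1 ≅ Z^27, C_2 ≅ Z^18.

Boundary ∂_1: C_1 → C_0 sends each edge [p,q] (with p < q) to q − p.
As a 9×27 matrix over Z this has rank 8, with invariant factors (1,1,1,1,1,1,1,1).

The boundary map ∂_2: C_2 → C_1 maps a triangle to the signed sum of its edges. For instance
  ∂bfg = fg − bg + bf,
  ∂bdf = df − bf + bd.
This gives a 27×18 integer matrix of rank 18; reducing to Smith normal form yields diagonal entries (1,1,1,1,1,1,1,1,1,1,1,1,1,1,1,1,1,2).

Now H_k = ker ∂_k / im ∂_{k+1}, so:

  H_0: rank C_0 − rank ∂_1 = 9 − 8 = 1, and the invariant factors of ∂_1 are all 1, so H_0 ≅ Z.

H_0 = Z.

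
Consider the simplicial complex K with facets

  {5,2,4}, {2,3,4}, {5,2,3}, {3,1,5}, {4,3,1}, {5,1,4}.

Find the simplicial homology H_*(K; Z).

We work with the vertex ordering 1 < 2 < 3 < 4 < 5. The simplices of K, each written with vertices in increasing order, are:

  0-simplices (5): [1], [2], [3], [4], [5]
  1-simplices (9): [1,3], [1,4], [1,5], [2,3], [2,4], [2,5], [3,4], [3,5], [4,5]
  2-simplices (6): [1,3,4], [1,3,5], [1,4,5], [2,3,4], [2,3,5], [2,4,5]

giving chain groups C_0 ≅ Z^5, C_1 ≅ Z^9, C_2 ≅ Z^6.

The boundary map ∂_1: C_1 → C_0 sends each edge [p,q] (with p < q) to q − p.
The 5×9 boundary matrix has rank 4 and Smith normal form diag(1,1,1,1).

∂_2: C_2 → C_1 acts by ∂[p,q,r] = [q,r] − [p,r] + [p,q]. For instance
  ∂[1,3,5] = [3,5] − [1,5] + [1,3],
  ∂[2,3,5] = [3,5] − [2,5] + [2,3].
The 9×6 boundary matrix has rank 5 and Smith normal form diag(1,1,1,1,1).

Now H_k = ker ∂_k / im ∂_{k+1}, so:

  H_0: rank C_0 − rank ∂_1 = 5 − 4 = 1, and the invariant factors of ∂_1 are all 1, so H_0 ≅ Z.
  H_1: rank ker ∂_1 − rank ∂_2 = (9 − 4) − 5 = 0, and the invariant factors of ∂_2 are all 1, so H_1 ≅ 0.
  H_2: rank ker ∂_2 − rank ∂_3 = (6 − 5) − 0 = 1, and there is no ∂_3, so H_2 ≅ Z.

As a check, the Euler characteristic is 5 − 9 + 6 = 2, which agrees with 1 − 0 + 1 = 2.

H_0 = Z,  H_1 = 0,  H_2 = Z.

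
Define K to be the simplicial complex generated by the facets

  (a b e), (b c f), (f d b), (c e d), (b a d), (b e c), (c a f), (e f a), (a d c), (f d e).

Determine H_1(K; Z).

Order the vertices as a < b < c < d < e < f. Listing each simplex with vertices in this order, K has dimension 2 with simplices:

  0-simplices (6): a, b, c, d, e, f
  1-simplices (15): ab, ac, ad, ae, af, bc, bd, be, bf, cd, ce, cf, de, df, ef
  2-simplices (10): abd, abe, acd, acf, aef, bce, bcf, bdf, cde, def

Hence C_0 ≅ Z^6, C_1 ≅ Z^15, C_2 ≅ Z^10.

Boundary ∂_1: C_1 → C_0 maps an edge to its endpoints' difference, ∂[p,q] = q − p.
The resulting 6×15 matrix has rank 5, and its Smith normal form has invariant factors (1,1,1,1,1).

The boundary map ∂_2: C_2 → C_1 acts by ∂[p,q,r] = [q,r] − [p,r] + [p,q]. For instance
  ∂cde = de − ce + cd,
  ∂acd = cd − ad + ac.
This gives a 15×10 integer matrix of rank 10; reducing to Smith normal form yields diagonal entries (1,1,1,1,1,1,1,1,1,2).

From H_k ≅ ker(∂_k) / im(∂_{k+1}) we obtain:

  H_1: rank ker ∂_1 − rank ∂_2 = (15 − 5) − 10 = 0, and ∂_2 has invariant factor 2 > 1, so H_1 = Z/2.

H_1 = Z/2.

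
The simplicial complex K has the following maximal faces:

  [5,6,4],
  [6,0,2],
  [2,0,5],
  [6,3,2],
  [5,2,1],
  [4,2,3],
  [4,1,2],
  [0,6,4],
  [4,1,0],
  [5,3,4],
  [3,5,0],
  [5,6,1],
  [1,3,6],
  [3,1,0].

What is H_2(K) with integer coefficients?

H_2 ≅ Z.

Fix the vertex order 0 < 1 < 2 < 3 < 4 < 5 < 6 and write every simplex with vertices in increasing order. Then dim K = 2 and the simplices of K are:

  0-simplices (7): [0], [1], [2], [3], [4], [5], [6]
  1-simplices (21): [0,1], [0,2], [0,3], [0,4], [0,5], [0,6], [1,2], [1,3], [1,4], [1,5], [1,6], [2,3], [2,4], [2,5], [2,6], [3,4], [3,5], [3,6], [4,5], [4,6], [5,6]
  2-simplices (14): [0,1,3], [0,1,4], [0,2,5], [0,2,6], [0,3,5], [0,4,6], [1,2,4], [1,2,5], [1,3,6], [1,5,6], [2,3,4], [2,3,6], [3,4,5], [4,5,6]

so the chain groups are C_0 ≅ Z^7, C_1 ≅ Z^21, C_2 ≅ Z^14.

The boundary map ∂_1: C_1 → C_0 is given by ∂[p,q] = [q] − [p].
The 7×21 boundary matrix has rank 6 and Smith normal form diag(1,1,1,1,1,1).

The boundary map ∂_2: C_2 → C_1 acts by ∂[p,q,r] = [q,r] − [p,r] + [p,q]. For instance
  ∂[0,2,6] = [2,6] − [0,6] + [0,2],
  ∂[0,2,5] = [2,5] − [0,5] + [0,2].
The 21×14 boundary matrix has rank 13 and Smith normal form diag(1,1,1,1,1,1,1,1,1,1,1,1,1).

Reading off H_k = ker ∂_k / im ∂_{k+1}:

  H_2: rank ker ∂_2 − rank ∂_3 = (14 − 13) − 0 = 1, and there is no ∂_3, so H_2 = Z.

(K is a triangulation of the torus T^2.)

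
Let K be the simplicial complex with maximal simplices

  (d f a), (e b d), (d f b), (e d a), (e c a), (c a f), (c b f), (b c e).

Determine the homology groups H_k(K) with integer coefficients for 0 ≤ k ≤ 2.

H_0 = Z,  H_1 = 0,  H_2 = Z.

K has 6 vertices, 12 edges, 8 triangles.
rank ∂_0 = 0, rank ∂_1 = 5 ⇒ b_0 = 6 − 0 − 5 = 1; all invariant factors of ∂_1 are 1 so no torsion. So H_0 = Z.
rank ∂_1 = 5, rank ∂_2 = 7 ⇒ b_1 = 12 − 5 − 7 = 0; all invariant factors of ∂_2 are 1 so no torsion. So H_1 = 0.
rank ∂_2 = 7, rank ∂_3 = 0 ⇒ b_2 = 8 − 7 − 0 = 1. So H_2 = Z.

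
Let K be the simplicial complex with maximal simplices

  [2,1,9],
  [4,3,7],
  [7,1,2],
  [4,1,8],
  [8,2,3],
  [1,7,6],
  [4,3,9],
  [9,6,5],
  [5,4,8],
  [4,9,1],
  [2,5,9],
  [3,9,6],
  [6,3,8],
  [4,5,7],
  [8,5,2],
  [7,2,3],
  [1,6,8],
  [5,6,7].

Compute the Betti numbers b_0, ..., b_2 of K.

b_0 = 1, b_1 = 2, b_2 = 1.

Order the vertices as 1 < 2 < 3 < 4 < 5 < 6 < 7 < 8 < 9. Listing each simplex with vertices in this order, K has dimension 2 with simplices:

  0-simplices (9): [1], [2], [3], [4], [5], [6], [7], [8], [9]
  1-simplices (27): (27 of them)
  2-simplices (18): [1,2,7], [1,2,9], [1,4,8], [1,4,9], [1,6,7], [1,6,8], [2,3,7], [2,3,8], [2,5,8], [2,5,9], [3,4,7], [3,4,9], [3,6,8], [3,6,9], [4,5,7], [4,5,8], [5,6,7], [5,6,9]

giving chain groups C_0 ≅ Z^9, C_1 ≅ Z^27, C_2 ≅ Z^18.

∂_1: C_1 → C_0 sends each edge [p,q] (with p < q) to q − p.
This gives a 9×27 integer matrix of rank 8; reducing to Smith normal form yields diagonal entries (1,1,1,1,1,1,1,1).

Boundary ∂_2: C_2 → C_1 sends each 2-simplex [p,q,r] to [q,r] − [p,r] + [p,q]. For instance
  ∂[3,6,9] = [6,9] − [3,9] + [3,6],
  ∂[4,5,8] = [5,8] − [4,8] + [4,5].
The 27×18 boundary matrix has rank 17 and Smith normal form diag(1,1,1,1,1,1,1,1,1,1,1,1,1,1,1,1,1).

Now H_k = ker ∂_k / im ∂_{k+1}, so:

  H_0: rank C_0 − rank ∂_1 = 9 − 8 = 1, and the invariant factors of ∂_1 are all 1, so H_0 ≅ Z.
  H_1: rank ker ∂_1 − rank ∂_2 = (27 − 8) − 17 = 2, and the invariant factors of ∂_2 are all 1, so H_1 ≅ Z^2.
  H_2: rank ker ∂_2 − rank ∂_3 = (18 − 17) − 0 = 1, and there is no ∂_3, so H_2 ≅ Z.

As a check, the Euler characteristic is 9 − 27 + 18 = 0, which agrees with 1 − 2 + 1 = 0.

Hence the Betti numbers are b_0 = 1, b_1 = 2, b_2 = 1.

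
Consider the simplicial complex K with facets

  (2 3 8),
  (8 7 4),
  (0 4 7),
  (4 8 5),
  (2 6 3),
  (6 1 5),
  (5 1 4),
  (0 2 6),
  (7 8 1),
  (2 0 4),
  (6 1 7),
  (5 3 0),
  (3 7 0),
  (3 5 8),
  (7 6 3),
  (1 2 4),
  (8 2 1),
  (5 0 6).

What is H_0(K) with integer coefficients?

Fix the vertex order 0 < 1 < 2 < 3 < 4 < 5 < 6 < 7 < 8 and write every simplex with vertices in increasing order. Then dim K = 2 and the simplices of K are:

  0-simplices (9): [0], [1], [2], [3], [4], [5], [6], [7], [8]
  1-simplices (27): (27 of them)
  2-simplices (18): [0,2,4], [0,2,6], [0,3,5], [0,3,7], [0,4,7], [0,5,6], [1,2,4], [1,2,8], [1,4,5], [1,5,6], [1,6,7], [1,7,8], [2,3,6], [2,3,8], [3,5,8], [3,6,7], [4,5,8], [4,7,8]

Hence C_0 ≅ Z^9, C_1 ≅ Z^27, C_2 ≅ Z^18.

∂_1: C_1 → C_0 is given by ∂[p,q] = [q] − [p]. For instance
  ∂[4,7] = [7] − [4].
The resulting 9×27 matrix has rank 8, and its Smith normal form has invariant factors (1,1,1,1,1,1,1,1).

The boundary map ∂_2: C_2 → C_1 maps a triangle to the signed sum of its edges. For instance
  ∂[1,7,8] = [7,8] − [1,8] + [1,7],
  ∂[1,4,5] = [4,5] − [1,5] + [1,4].
As a 27×18 matrix over Z this has rank 18, with invariant factors (1,1,1,1,1,1,1,1,1,1,1,1,1,1,1,1,1,2).

Reading off H_k = ker ∂_k / im ∂_{k+1}:

  H_0: rank C_0 − rank ∂_1 = 9 − 8 = 1, and the invariant factors of ∂_1 are all 1, so H_0 = Z.

(K is a triangulation of the Klein bottle.)

H_0 = Z.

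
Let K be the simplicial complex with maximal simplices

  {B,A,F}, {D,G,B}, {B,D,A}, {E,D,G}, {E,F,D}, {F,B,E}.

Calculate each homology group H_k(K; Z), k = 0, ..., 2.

We work with the vertex ordering A < B < D < E < F < G. The simplices of K, each written with vertices in increasing order, are:

  0-simplices (6): A, B, D, E, F, G
  1-simplices (12): AB, AD, AF, BD, BE, BF, BG, DE, DF, DG, EF, EG
  2-simplices (6): ABD, ABF, BDG, BEF, DEF, DEG

Hence C_0 ≅ Z^6, C_1 ≅ Z^12, C_2 ≅ Z^6.

∂_1: C_1 → C_0 maps an edge to its endpoints' difference, ∂[p,q] = q − p.
As a 6×12 matrix over Z this has rank 5, with invariant factors (1,1,1,1,1).

Boundary ∂_2: C_2 → C_1 acts by ∂[p,q,r] = [q,r] − [p,r] + [p,q]. For instance
  ∂DEG = EG − DG + DE,
  ∂BDG = DG − BG + BD.
The 12×6 boundary matrix has rank 6 and Smith normal form diag(1,1,1,1,1,1).

Computing H_k = (kernel of ∂_k) / (image of ∂_{k+1}):

  H_0: rank C_0 − rank ∂_1 = 6 − 5 = 1, and the invariant factors of ∂_1 are all 1, so H_0 ≅ Z.
  H_1: rank ker ∂_1 − rank ∂_2 = (12 − 5) − 6 = 1, and the invariant factors of ∂_2 are all 1, so H_1 ≅ Z.
  H_2: rank ker ∂_2 − rank ∂_3 = (6 − 6) − 0 = 0, and there is no ∂_3, so H_2 ≅ 0.

(K is a triangulation of the cylinder S^1 x I.)

H_0 ≅ Z,  H_1 ≅ Z,  H_2 = 0.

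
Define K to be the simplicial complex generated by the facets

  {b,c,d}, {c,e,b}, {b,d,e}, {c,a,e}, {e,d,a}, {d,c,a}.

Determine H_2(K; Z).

H_2 = Z.

Take the total order a < b < c < d < e on the vertex set. Then K (dimension 2) consists of the simplices:

  0-simplices (5): a, b, c, d, e
  1-simplices (9): ac, ad, ae, bc, bd, be, cd, ce, de
  2-simplices (6): acd, ace, ade, bcd, bce, bde

so the chain groups are C_0 ≅ Z^5, C_1 ≅ Z^9, C_2 ≅ Z^6.

The boundary map ∂_1: C_1 → C_0 sends each edge [p,q] (with p < q) to q − p. For instance
  ∂ac = c − a.
The resulting 5×9 matrix has rank 4, and its Smith normal form has invariant factors (1,1,1,1).

The boundary map ∂_2: C_2 → C_1 maps a triangle to the signed sum of its edges. For instance
  ∂ace = ce − ae + ac,
  ∂bce = ce − be + bc.
The resulting 9×6 matrix has rank 5, and its Smith normal form has invariant factors (1,1,1,1,1).

From H_k ≅ ker(∂_k) / im(∂_{k+1}) we obtain:

  H_2: rank ker ∂_2 − rank ∂_3 = (6 − 5) − 0 = 1, and there is no ∂_3, so H_2 ≅ Z.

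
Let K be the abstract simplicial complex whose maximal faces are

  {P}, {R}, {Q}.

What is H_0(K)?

H_0 ≅ Z^3.

Order the vertices as P < Q < R. Listing each simplex with vertices in this order, K has dimension 0 with simplices:

  0-simplices (3): P, Q, R

so the chain groups are C_0 ≅ Z^3.

From H_k ≅ ker(∂_k) / im(∂_{k+1}) we obtain:

  H_0: rank C_0 − rank ∂_1 = 3 − 0 = 3, and there is no ∂_1, so H_0 = Z^3.

(K is a triangulation of a set of 3 points.)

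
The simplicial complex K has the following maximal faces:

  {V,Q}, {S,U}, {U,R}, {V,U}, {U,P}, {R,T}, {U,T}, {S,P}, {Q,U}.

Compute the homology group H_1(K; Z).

H_1 = Z^3.

We work with the vertex ordering P < Q < R < S < T < U < V. The simplices of K, each written with vertices in increasing order, are:

  0-simplices (7): P, Q, R, S, T, U, V
  1-simplices (9): PS, PU, QU, QV, RT, RU, SU, TU, UV

giving chain groups C_0 ≅ Z^7, C_1 ≅ Z^9.

Boundary ∂_1: C_1 → C_0 sends each edge [p,q] (with p < q) to q − p. For instance
  ∂PS = S − P.
As a 7×9 matrix over Z this has rank 6, with invariant factors (1,1,1,1,1,1).

From H_k ≅ ker(∂_k) / im(∂_{k+1}) we obtain:

  H_1: rank ker ∂_1 − rank ∂_2 = (9 − 6) − 0 = 3, and there is no ∂_2, so H_1 = Z^3.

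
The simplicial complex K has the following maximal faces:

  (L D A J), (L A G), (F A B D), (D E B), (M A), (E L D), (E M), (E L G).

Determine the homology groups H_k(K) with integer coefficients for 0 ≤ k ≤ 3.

H_0 ≅ Z,  H_1 ≅ Z,  H_2 = 0,  H_3 = 0.

Order the vertices as A < B < D < E < F < G < J < L < M. Listing each simplex with vertices in this order, K has dimension 3 with simplices:

  0-simplices (9): A, B, D, E, F, G, J, L, M
  1-simplices (19): AB, AD, AF, AG, AJ, AL, AM, BD, BE, BF, DE, DF, DJ, DL, EG, EL, EM, GL, JL
  2-simplices (12): ABD, ABF, ADF, ADJ, ADL, AGL, AJL, BDE, BDF, DEL, DJL, EGL
  3-simplices (2): ABDF, ADJL

giving chain groups C_0 ≅ Z^9, C_1 ≅ Z^19, C_2 ≅ Z^12, C_3 ≅ Z^2.

∂_1: C_1 → C_0 is given by ∂[p,q] = [q] − [p].
This gives a 9×19 integer matrix of rank 8; reducing to Smith normal form yields diagonal entries (1,1,1,1,1,1,1,1).

The boundary map ∂_2: C_2 → C_1 acts by ∂[p,q,r] = [q,r] − [p,r] + [p,q]. For instance
  ∂AGL = GL − AL + AG,
  ∂DEL = EL − DL + DE.
The 19×12 boundary matrix has rank 10 and Smith normal form diag(1,1,1,1,1,1,1,1,1,1).

The boundary map ∂_3: C_3 → C_2 sends each 3-simplex σ to the alternating sum Σ_i (−1)^i (σ with its i-th vertex removed). For instance
  ∂ADJL = DJL − AJL + ADL − ADJ,
  ∂ABDF = BDF − ADF + ABF − ABD.
The 12×2 boundary matrix has rank 2 and Smith normal form diag(1,1).

Reading off H_k = ker ∂_k / im ∂_{k+1}:

  H_0: rank C_0 − rank ∂_1 = 9 − 8 = 1, and the invariant factors of ∂_1 are all 1, so H_0 = Z.
  H_1: rank ker ∂_1 − rank ∂_2 = (19 − 8) − 10 = 1, and the invariant factors of ∂_2 are all 1, so H_1 = Z.
  H_2: rank ker ∂_2 − rank ∂_3 = (12 − 10) − 2 = 0, and the invariant factors of ∂_3 are all 1, so H_2 = 0.
  H_3: rank ker ∂_3 − rank ∂_4 = (2 − 2) − 0 = 0, and there is no ∂_4, so H_3 = 0.

As a check, the Euler characteristic is 9 − 19 + 12 − 2 = 0, which agrees with 1 − 1 + 0 − 0 = 0.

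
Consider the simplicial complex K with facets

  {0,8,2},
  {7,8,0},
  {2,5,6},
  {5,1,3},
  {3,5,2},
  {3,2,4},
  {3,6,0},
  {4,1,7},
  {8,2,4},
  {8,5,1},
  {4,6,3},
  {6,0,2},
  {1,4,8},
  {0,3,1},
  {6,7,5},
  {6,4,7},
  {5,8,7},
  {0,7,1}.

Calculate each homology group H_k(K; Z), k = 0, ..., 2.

K has 9 vertices, 27 edges, 18 triangles.
rank ∂_0 = 0, rank ∂_1 = 8 ⇒ b_0 = 9 − 0 − 8 = 1; all invariant factors of ∂_1 are 1 so no torsion. So H_0 = Z.
rank ∂_1 = 8, rank ∂_2 = 18 ⇒ b_1 = 27 − 8 − 18 = 1; ∂_2 has invariant factor(s) [2] giving torsion. So H_1 = Z ⊕ Z/2.
rank ∂_2 = 18, rank ∂_3 = 0 ⇒ b_2 = 18 − 18 − 0 = 0. So H_2 = 0.

H_0 = Z,  H_1 = Z ⊕ Z/2,  H_2 = 0.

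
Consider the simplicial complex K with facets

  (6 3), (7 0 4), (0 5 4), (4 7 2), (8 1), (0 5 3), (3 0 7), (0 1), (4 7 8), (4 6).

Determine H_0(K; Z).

H_0 ≅ Z.

Fix the vertex order 0 < 1 < 2 < 3 < 4 < 5 < 6 < 7 < 8 and write every simplex with vertices in increasing order. Then dim K = 2 and the simplices of K are:

  0-simplices (9): [0], [1], [2], [3], [4], [5], [6], [7], [8]
  1-simplices (16): [0,1], [0,3], [0,4], [0,5], [0,7], [1,8], [2,4], [2,7], [3,5], [3,6], [3,7], [4,5], [4,6], [4,7], [4,8], [7,8]
  2-simplices (6): [0,3,5], [0,3,7], [0,4,5], [0,4,7], [2,4,7], [4,7,8]

so the chain groups are C_0 ≅ Z^9, C_1 ≅ Z^16, C_2 ≅ Z^6.

∂_1: C_1 → C_0 sends each edge [p,q] (with p < q) to q − p.
The resulting 9×16 matrix has rank 8, and its Smith normal form has invariant factors (1,1,1,1,1,1,1,1).

Boundary ∂_2: C_2 → C_1 maps a triangle to the signed sum of its edges. For instance
  ∂[2,4,7] = [4,7] − [2,7] + [2,4],
  ∂[0,4,5] = [4,5] − [0,5] + [0,4].
The 16×6 boundary matrix has rank 6 and Smith normal form diag(1,1,1,1,1,1).

Now H_k = ker ∂_k / im ∂_{k+1}, so:

  H_0: rank C_0 − rank ∂_1 = 9 − 8 = 1, and the invariant factors of ∂_1 are all 1, so H_0 ≅ Z.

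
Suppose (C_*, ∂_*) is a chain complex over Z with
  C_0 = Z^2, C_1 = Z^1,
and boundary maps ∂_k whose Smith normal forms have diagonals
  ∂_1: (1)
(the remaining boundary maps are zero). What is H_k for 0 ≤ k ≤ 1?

H_0: b_0 = 2 − 0 − 1 = 1; torsion from ∂_1 factors > 1: none. So H_0 = Z.
H_1: b_1 = 1 − 1 − 0 = 0; torsion from ∂_2 factors > 1: none. So H_1 = 0.

H_0 = Z,  H_1 = 0.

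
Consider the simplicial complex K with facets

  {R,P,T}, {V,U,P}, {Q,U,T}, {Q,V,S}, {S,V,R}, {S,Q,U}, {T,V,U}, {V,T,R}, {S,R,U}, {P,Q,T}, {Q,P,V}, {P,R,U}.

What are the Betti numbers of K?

b_0 = 1, b_1 = 0, b_2 = 0.

K has 7 vertices, 18 edges, 12 triangles.
rank ∂_0 = 0, rank ∂_1 = 6 ⇒ b_0 = 7 − 0 − 6 = 1; all invariant factors of ∂_1 are 1 so no torsion. So H_0 = Z.
rank ∂_1 = 6, rank ∂_2 = 12 ⇒ b_1 = 18 − 6 − 12 = 0; ∂_2 has invariant factor(s) [2] giving torsion. So H_1 = Z/2.
rank ∂_2 = 12, rank ∂_3 = 0 ⇒ b_2 = 12 − 12 − 0 = 0. So H_2 = 0.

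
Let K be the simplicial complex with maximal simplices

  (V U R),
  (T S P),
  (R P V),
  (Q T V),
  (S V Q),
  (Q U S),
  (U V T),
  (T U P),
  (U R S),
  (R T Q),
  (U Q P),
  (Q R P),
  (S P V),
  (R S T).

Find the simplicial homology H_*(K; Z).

H_0 = Z,  H_1 = Z^2,  H_2 = Z.

Order the vertices as P < Q < R < S < T < U < V. Listing each simplex with vertices in this order, K has dimension 2 with simplices:

  0-simplices (7): P, Q, R, S, T, U, V
  1-simplices (21): PQ, PR, PS, PT, PU, PV, QR, QS, QT, QU, QV, RS, RT, RU, RV, ST, SU, SV, TU, TV, UV
  2-simplices (14): PQR, PQU, PRV, PST, PSV, PTU, QRT, QSU, QSV, QTV, RST, RSU, RUV, TUV

giving chain groups C_0 ≅ Z^7, C_1 ≅ Z^21, C_2 ≅ Z^14.

The boundary map ∂_1: C_1 → C_0 maps an edge to its endpoints' difference, ∂[p,q] = q − p.
As a 7×21 matrix over Z this has rank 6, with invariant factors (1,1,1,1,1,1).

The boundary map ∂_2: C_2 → C_1 maps a triangle to the signed sum of its edges. For instance
  ∂QRT = RT − QT + QR,
  ∂PQU = QU − PU + PQ.
The resulting 21×14 matrix has rank 13, and its Smith normal form has invariant factors (1,1,1,1,1,1,1,1,1,1,1,1,1).

From H_k ≅ ker(∂_k) / im(∂_{k+1}) we obtain:

  H_0: rank C_0 − rank ∂_1 = 7 − 6 = 1, and the invariant factors of ∂_1 are all 1, so H_0 ≅ Z.
  H_1: rank ker ∂_1 − rank ∂_2 = (21 − 6) − 13 = 2, and the invariant factors of ∂_2 are all 1, so H_1 ≅ Z^2.
  H_2: rank ker ∂_2 − rank ∂_3 = (14 − 13) − 0 = 1, and there is no ∂_3, so H_2 ≅ Z.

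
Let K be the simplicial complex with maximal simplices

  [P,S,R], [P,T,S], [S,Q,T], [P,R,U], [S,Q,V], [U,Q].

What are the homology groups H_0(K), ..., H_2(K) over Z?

Fix the vertex order P < Q < R < S < T < U < V and write every simplex with vertices in increasing order. Then dim K = 2 and the simplices of K are:

  0-simplices (7): P, Q, R, S, T, U, V
  1-simplices (12): PR, PS, PT, PU, QS, QT, QU, QV, RS, RU, ST, SV
  2-simplices (5): PRS, PRU, PST, QST, QSV

so the chain groups are C_0 ≅ Z^7, C_1 ≅ Z^12, C_2 ≅ Z^5.

∂_1: C_1 → C_0 sends each edge [p,q] (with p < q) to q − p. For instance
  ∂RU = U − R.
This gives a 7×12 integer matrix of rank 6; reducing to Smith normal form yields diagonal entries (1,1,1,1,1,1).

∂_2: C_2 → C_1 sends each 2-simplex [p,q,r] to [q,r] − [p,r] + [p,q]. For instance
  ∂PRS = RS − PS + PR,
  ∂PST = ST − PT + PS.
The 12×5 boundary matrix has rank 5 and Smith normal form diag(1,1,1,1,1).

From H_k ≅ ker(∂_k) / im(∂_{k+1}) we obtain:

  H_0: rank C_0 − rank ∂_1 = 7 − 6 = 1, and the invariant factors of ∂_1 are all 1, so H_0 ≅ Z.
  H_1: rank ker ∂_1 − rank ∂_2 = (12 − 6) − 5 = 1, and the invariant factors of ∂_2 are all 1, so H_1 ≅ Z.
  H_2: rank ker ∂_2 − rank ∂_3 = (5 − 5) − 0 = 0, and there is no ∂_3, so H_2 ≅ 0.

H_0 = Z,  H_1 = Z,  H_2 = 0.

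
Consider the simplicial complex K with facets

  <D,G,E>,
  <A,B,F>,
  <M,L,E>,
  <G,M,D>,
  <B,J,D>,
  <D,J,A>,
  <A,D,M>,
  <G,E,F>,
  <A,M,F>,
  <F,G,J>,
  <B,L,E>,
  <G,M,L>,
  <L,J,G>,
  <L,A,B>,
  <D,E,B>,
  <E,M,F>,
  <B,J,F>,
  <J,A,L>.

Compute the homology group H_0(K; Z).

Fix the vertex order A < B < D < E < F < G < J < L < M and write every simplex with vertices in increasing order. Then dim K = 2 and the simplices of K are:

  0-simplices (9): A, B, D, E, F, G, J, L, M
  1-simplices (27): AB, AD, AF, AJ, AL, AM, BD, BE, BF, BJ, BL, DE, DG, DJ, DM, EF, EG, EL, EM, FG, FJ, FM, GJ, GL, GM, JL, LM
  2-simplices (18): ABF, ABL, ADJ, ADM, AFM, AJL, BDE, BDJ, BEL, BFJ, DEG, DGM, EFG, EFM, ELM, FGJ, GJL, GLM

Hence C_0 ≅ Z^9, C_1 ≅ Z^27, C_2 ≅ Z^18.

The boundary map ∂_1: C_1 → C_0 maps an edge to its endpoints' difference, ∂[p,q] = q − p. For instance
  ∂EF = F − E.
As a 9×27 matrix over Z this has rank 8, with invariant factors (1,1,1,1,1,1,1,1).

The boundary map ∂_2: C_2 → C_1 maps a triangle to the signed sum of its edges. For instance
  ∂GJL = JL − GL + GJ,
  ∂BEL = EL − BL + BE.
The resulting 27×18 matrix has rank 18, and its Smith normal form has invariant factors (1,1,1,1,1,1,1,1,1,1,1,1,1,1,1,1,1,2).

From H_k ≅ ker(∂_k) / im(∂_{k+1}) we obtain:

  H_0: rank C_0 − rank ∂_1 = 9 − 8 = 1, and the invariant factors of ∂_1 are all 1, so H_0 = Z.

H_0 = Z.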